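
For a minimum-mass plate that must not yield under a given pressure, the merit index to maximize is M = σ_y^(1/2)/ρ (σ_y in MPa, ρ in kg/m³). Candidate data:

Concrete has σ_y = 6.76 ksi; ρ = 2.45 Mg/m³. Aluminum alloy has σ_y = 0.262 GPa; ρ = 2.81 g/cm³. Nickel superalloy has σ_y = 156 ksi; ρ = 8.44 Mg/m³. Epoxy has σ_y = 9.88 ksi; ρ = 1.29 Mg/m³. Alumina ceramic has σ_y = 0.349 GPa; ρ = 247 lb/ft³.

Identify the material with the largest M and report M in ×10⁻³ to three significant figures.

epoxy, M = 6.40×10⁻³

Normalizing units and computing the index:
  concrete: σ_y = 46.61 MPa, ρ = 2450 kg/m³
  aluminum alloy: σ_y = 262.0 MPa, ρ = 2810 kg/m³
  nickel superalloy: σ_y = 1076 MPa, ρ = 8440 kg/m³
  epoxy: σ_y = 68.12 MPa, ρ = 1290 kg/m³
  alumina ceramic: σ_y = 349.0 MPa, ρ = 3957 kg/m³
  epoxy: M = 6.40×10⁻³
  aluminum alloy: M = 5.76×10⁻³
  alumina ceramic: M = 4.72×10⁻³
  nickel superalloy: M = 3.89×10⁻³
  concrete: M = 2.79×10⁻³
Highest index: epoxy.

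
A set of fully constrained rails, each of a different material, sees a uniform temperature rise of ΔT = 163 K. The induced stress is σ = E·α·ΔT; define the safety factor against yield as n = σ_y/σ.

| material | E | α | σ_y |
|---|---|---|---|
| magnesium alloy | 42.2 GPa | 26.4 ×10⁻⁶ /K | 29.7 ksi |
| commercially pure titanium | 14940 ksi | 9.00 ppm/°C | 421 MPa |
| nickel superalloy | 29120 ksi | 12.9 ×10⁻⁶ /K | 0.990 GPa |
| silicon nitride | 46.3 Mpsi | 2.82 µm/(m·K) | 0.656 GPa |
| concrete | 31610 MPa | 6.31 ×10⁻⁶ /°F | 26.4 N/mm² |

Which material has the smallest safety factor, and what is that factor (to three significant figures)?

concrete, n = 0.451

Converting E to GPa, α to ×10⁻⁶/K, σ_y to MPa, then σ and n for each:
  magnesium alloy: E = 42.20, α = 26.4, σ_y = 204.8 → σ = 182 MPa, n = 1.13
  commercially pure titanium: E = 103.0, α = 9.00, σ_y = 421.0 → σ = 151 MPa, n = 2.79
  nickel superalloy: E = 200.8, α = 12.9, σ_y = 990.0 → σ = 422 MPa, n = 2.35
  silicon nitride: E = 319.2, α = 2.82, σ_y = 656.0 → σ = 147 MPa, n = 4.47
  concrete: E = 31.61, α = 11.4, σ_y = 26.40 → σ = 58.5 MPa, n = 0.451
The minimum is concrete at n = 0.451.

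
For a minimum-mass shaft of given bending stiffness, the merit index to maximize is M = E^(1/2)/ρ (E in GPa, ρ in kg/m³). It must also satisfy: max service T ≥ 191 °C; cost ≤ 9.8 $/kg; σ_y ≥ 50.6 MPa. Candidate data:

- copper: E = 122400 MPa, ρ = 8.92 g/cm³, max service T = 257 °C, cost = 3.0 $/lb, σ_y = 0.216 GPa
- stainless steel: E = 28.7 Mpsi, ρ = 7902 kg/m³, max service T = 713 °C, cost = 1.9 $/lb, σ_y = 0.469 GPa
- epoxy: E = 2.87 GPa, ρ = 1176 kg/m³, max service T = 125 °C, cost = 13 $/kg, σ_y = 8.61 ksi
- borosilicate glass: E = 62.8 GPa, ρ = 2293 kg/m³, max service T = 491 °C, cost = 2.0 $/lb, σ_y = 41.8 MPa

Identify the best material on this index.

stainless steel

Screen on constraints: max service T ≥ 191 °C; cost ≤ 9.8 $/kg; σ_y ≥ 50.6 MPa. Survivors: copper, stainless steel.
Putting every candidate on a common basis:
  copper: E = 122.4 GPa, ρ = 8920 kg/m³
  stainless steel: E = 197.9 GPa, ρ = 7902 kg/m³
  stainless steel: M = 1.78×10⁻³
  copper: M = 1.24×10⁻³
Highest index: stainless steel.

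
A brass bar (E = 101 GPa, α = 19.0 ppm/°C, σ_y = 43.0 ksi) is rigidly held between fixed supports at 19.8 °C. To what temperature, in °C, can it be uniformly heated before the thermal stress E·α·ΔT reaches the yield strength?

174 °C

σ_y = 43.0 ksi = 296.5 MPa.
E·α·ΔT = 296.5 MPa ⇒ ΔT = 296.5 / (101.0×10³ × 19.0×10⁻⁶) = 154.5 K.
T = 19.8 + 154.5 = 174.3 °C.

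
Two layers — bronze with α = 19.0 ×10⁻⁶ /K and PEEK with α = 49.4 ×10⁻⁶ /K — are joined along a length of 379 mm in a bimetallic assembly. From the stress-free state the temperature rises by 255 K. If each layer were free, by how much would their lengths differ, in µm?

2940 µm

Δα = |19.0 − 49.4|×10⁻⁶/K = 30.4×10⁻⁶/K.
ΔL_mismatch = Δα·L·ΔT = 30.4×10⁻⁶ × 379.0 mm × 255.0 K = 2940 µm.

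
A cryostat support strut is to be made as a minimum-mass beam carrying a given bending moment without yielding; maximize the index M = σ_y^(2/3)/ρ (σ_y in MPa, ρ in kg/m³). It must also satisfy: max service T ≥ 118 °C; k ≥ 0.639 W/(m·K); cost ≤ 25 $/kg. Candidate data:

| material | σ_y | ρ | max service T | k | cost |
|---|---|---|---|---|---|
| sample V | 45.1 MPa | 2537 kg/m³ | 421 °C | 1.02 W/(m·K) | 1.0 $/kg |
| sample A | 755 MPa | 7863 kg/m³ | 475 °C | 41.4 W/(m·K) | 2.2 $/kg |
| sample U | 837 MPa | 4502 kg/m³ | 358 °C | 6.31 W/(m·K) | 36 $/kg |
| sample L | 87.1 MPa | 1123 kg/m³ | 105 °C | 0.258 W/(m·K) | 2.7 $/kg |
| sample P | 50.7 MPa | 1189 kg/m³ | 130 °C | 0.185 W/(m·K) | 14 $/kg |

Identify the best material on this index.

Screen on constraints: max service T ≥ 118 °C; k ≥ 0.639 W/(m·K); cost ≤ 25 $/kg. Survivors: sample V, sample A.
Per-candidate index values:
  sample A: M = 10.5×10⁻³
  sample V: M = 4.99×10⁻³
The maximum is for sample A.

sample A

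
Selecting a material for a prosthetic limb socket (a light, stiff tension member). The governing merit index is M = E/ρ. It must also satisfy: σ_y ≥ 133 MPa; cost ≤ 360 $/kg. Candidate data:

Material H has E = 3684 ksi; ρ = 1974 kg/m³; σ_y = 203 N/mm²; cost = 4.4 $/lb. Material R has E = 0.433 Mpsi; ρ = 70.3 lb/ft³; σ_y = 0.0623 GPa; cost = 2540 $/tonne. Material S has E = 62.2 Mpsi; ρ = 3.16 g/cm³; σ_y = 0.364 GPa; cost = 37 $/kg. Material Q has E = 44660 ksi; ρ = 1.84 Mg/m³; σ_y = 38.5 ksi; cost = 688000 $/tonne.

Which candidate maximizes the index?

material S

Screen on constraints: σ_y ≥ 133 MPa; cost ≤ 360 $/kg. Survivors: material H, material S.
Putting every candidate on a common basis:
  material H: E = 25.40 GPa, ρ = 1974 kg/m³
  material S: E = 428.9 GPa, ρ = 3160 kg/m³
  material S: M = 136 MN·m/kg
  material H: M = 12.9 MN·m/kg
Highest index: material S.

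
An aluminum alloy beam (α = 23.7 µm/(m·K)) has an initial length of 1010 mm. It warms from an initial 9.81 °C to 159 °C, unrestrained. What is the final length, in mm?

1013.6 mm

ΔT = 159 − 9.81 = 149.2 K.
ΔL = α·L₀·ΔT = 23.7×10⁻⁶ × 1010 mm × 149.2 K = 3.57 mm.
L = L₀ + ΔL = 1010 + 3.57 = 1013.6 mm.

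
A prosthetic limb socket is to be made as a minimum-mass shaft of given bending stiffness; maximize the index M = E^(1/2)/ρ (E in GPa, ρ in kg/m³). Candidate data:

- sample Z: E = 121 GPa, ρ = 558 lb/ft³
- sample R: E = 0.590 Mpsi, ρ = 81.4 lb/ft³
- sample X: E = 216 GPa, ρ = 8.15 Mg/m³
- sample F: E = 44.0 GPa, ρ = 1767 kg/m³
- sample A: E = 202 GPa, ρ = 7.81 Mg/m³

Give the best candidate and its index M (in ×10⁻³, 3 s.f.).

sample F, M = 3.75×10⁻³

Putting every candidate on a common basis:
  sample Z: E = 121.0 GPa, ρ = 8938 kg/m³
  sample R: E = 4.068 GPa, ρ = 1304 kg/m³
  sample X: E = 216.0 GPa, ρ = 8150 kg/m³
  sample F: E = 44.00 GPa, ρ = 1767 kg/m³
  sample A: E = 202.0 GPa, ρ = 7810 kg/m³
  sample F: M = 3.75×10⁻³
  sample A: M = 1.82×10⁻³
  sample X: M = 1.80×10⁻³
  sample R: M = 1.55×10⁻³
  sample Z: M = 1.23×10⁻³
The maximum is for sample F.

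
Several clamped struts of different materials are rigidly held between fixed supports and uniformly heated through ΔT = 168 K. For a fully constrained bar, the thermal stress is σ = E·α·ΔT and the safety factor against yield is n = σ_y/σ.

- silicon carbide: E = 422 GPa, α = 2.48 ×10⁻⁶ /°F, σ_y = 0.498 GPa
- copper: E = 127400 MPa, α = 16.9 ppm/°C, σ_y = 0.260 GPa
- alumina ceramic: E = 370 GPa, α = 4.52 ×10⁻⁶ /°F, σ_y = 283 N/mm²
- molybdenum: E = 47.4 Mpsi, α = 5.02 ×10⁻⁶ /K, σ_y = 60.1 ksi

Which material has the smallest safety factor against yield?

alumina ceramic

In consistent units (E in GPa, α in ×10⁻⁶/K, σ_y in MPa):
  silicon carbide: E = 422.0, α = 4.46, σ_y = 498.0 → σ = 316 MPa, n = 1.57
  copper: E = 127.4, α = 16.9, σ_y = 260.0 → σ = 362 MPa, n = 0.719
  alumina ceramic: E = 370.0, α = 8.14, σ_y = 283.0 → σ = 506 MPa, n = 0.560
  molybdenum: E = 326.8, α = 5.02, σ_y = 414.4 → σ = 276 MPa, n = 1.50
Alumina ceramic has the lowest safety factor, n = 0.560.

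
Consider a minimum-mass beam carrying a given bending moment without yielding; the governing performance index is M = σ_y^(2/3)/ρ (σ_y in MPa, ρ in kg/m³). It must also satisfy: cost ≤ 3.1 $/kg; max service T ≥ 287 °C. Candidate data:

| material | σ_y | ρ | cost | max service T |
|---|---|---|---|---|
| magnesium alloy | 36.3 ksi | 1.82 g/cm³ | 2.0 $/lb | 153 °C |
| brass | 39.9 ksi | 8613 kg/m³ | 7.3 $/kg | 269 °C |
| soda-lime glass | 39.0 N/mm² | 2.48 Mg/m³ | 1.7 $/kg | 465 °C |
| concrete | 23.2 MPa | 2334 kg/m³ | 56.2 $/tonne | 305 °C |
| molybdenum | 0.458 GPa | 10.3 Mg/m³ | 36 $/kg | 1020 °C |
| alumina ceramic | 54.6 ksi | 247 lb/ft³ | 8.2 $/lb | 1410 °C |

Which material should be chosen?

soda-lime glass

Screen on constraints: cost ≤ 3.1 $/kg; max service T ≥ 287 °C. Survivors: soda-lime glass, concrete.
Convert each candidate to consistent units, then evaluate M:
  soda-lime glass: σ_y = 39.00 MPa, ρ = 2480 kg/m³
  concrete: σ_y = 23.20 MPa, ρ = 2334 kg/m³
  soda-lime glass: M = 4.64×10⁻³
  concrete: M = 3.49×10⁻³
Soda-lime glass has the largest M.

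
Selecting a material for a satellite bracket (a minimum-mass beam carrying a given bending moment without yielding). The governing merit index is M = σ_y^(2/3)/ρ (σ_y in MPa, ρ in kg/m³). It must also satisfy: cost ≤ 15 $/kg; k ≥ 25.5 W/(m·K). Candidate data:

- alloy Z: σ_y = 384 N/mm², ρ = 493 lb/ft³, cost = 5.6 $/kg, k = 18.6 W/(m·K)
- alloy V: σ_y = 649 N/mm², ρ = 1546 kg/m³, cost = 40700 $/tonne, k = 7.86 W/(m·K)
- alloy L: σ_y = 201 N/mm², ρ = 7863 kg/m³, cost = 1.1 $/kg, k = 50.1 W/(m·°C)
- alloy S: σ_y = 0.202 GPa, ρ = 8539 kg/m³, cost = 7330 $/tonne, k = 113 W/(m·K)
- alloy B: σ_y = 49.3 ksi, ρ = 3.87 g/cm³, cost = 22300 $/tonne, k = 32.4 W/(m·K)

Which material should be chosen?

alloy L

Screen on constraints: cost ≤ 15 $/kg; k ≥ 25.5 W/(m·K). Survivors: alloy L, alloy S.
After converting to SI:
  alloy L: σ_y = 201.0 MPa, ρ = 7863 kg/m³
  alloy S: σ_y = 202.0 MPa, ρ = 8539 kg/m³
  alloy L: M = 4.36×10⁻³
  alloy S: M = 4.03×10⁻³
The maximum is for alloy L.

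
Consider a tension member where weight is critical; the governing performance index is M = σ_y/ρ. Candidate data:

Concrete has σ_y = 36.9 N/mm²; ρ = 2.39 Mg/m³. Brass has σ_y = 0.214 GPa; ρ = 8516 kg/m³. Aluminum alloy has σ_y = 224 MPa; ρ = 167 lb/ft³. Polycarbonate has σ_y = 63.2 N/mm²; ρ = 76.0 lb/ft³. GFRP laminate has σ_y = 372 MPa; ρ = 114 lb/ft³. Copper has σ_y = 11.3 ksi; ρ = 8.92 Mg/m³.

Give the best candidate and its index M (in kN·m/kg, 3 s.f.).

Putting every candidate on a common basis:
  concrete: σ_y = 36.90 MPa, ρ = 2390 kg/m³
  brass: σ_y = 214.0 MPa, ρ = 8516 kg/m³
  aluminum alloy: σ_y = 224.0 MPa, ρ = 2675 kg/m³
  polycarbonate: σ_y = 63.20 MPa, ρ = 1217 kg/m³
  GFRP laminate: σ_y = 372.0 MPa, ρ = 1826 kg/m³
  copper: σ_y = 77.91 MPa, ρ = 8920 kg/m³
  GFRP laminate: M = 204 kN·m/kg
  aluminum alloy: M = 83.7 kN·m/kg
  polycarbonate: M = 51.9 kN·m/kg
  brass: M = 25.1 kN·m/kg
  concrete: M = 15.4 kN·m/kg
  copper: M = 8.73 kN·m/kg
Highest index: GFRP laminate.

GFRP laminate, M = 204 kN·m/kg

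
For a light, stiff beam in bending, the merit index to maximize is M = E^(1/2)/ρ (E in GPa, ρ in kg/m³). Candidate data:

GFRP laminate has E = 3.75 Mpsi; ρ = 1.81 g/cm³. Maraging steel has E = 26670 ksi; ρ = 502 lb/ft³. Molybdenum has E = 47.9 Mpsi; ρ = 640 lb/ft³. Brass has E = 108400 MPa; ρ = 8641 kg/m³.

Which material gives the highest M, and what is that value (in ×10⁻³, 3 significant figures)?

GFRP laminate, M = 2.81×10⁻³

Putting every candidate on a common basis:
  GFRP laminate: E = 25.86 GPa, ρ = 1810 kg/m³
  maraging steel: E = 183.9 GPa, ρ = 8041 kg/m³
  molybdenum: E = 330.3 GPa, ρ = 10250 kg/m³
  brass: E = 108.4 GPa, ρ = 8641 kg/m³
  GFRP laminate: M = 2.81×10⁻³
  molybdenum: M = 1.77×10⁻³
  maraging steel: M = 1.69×10⁻³
  brass: M = 1.20×10⁻³
The maximum is for GFRP laminate.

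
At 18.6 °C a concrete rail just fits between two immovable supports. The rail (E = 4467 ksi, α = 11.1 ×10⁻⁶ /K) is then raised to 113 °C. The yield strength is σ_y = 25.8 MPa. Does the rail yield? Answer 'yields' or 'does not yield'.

yields

E = 4467 ksi = 30.80 GPa.
ΔT = 94.40 K. Constrained thermal stress σ = E·α·ΔT = 30.80×10³ MPa × 11.1×10⁻⁶ × 94.40 = 32.3 MPa (compressive).
Compare to σ_y = 25.8 MPa: σ ≥ σ_y, so it yields.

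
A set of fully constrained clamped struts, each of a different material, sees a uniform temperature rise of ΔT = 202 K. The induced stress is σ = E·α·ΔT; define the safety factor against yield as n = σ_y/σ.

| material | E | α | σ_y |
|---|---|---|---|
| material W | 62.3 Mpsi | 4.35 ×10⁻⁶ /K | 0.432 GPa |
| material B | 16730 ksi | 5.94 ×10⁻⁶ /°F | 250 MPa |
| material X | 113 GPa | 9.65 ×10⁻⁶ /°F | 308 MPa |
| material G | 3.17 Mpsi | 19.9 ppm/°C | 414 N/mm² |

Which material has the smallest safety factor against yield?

material X

In consistent units (E in GPa, α in ×10⁻⁶/K, σ_y in MPa):
  material W: E = 429.5, α = 4.35, σ_y = 432.0 → σ = 377 MPa, n = 1.14
  material B: E = 115.3, α = 10.7, σ_y = 250.0 → σ = 249 MPa, n = 1.00
  material X: E = 113.0, α = 17.4, σ_y = 308.0 → σ = 396 MPa, n = 0.777
  material G: E = 21.86, α = 19.9, σ_y = 414.0 → σ = 87.9 MPa, n = 4.71
Smallest n: material X with n = 0.777.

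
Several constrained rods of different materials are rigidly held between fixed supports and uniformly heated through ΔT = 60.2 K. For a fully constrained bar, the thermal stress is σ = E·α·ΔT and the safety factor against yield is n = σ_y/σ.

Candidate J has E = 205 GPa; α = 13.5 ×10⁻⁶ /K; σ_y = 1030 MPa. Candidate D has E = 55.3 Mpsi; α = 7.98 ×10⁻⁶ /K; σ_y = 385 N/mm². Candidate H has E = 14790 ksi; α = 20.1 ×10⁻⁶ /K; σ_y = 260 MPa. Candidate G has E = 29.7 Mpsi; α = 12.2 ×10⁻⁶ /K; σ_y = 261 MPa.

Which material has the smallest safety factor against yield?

Per material, after unit conversion:
  candidate J: E = 205.0, α = 13.5, σ_y = 1030 → σ = 167 MPa, n = 6.18
  candidate D: E = 381.3, α = 7.98, σ_y = 385.0 → σ = 183 MPa, n = 2.10
  candidate H: E = 102.0, α = 20.1, σ_y = 260.0 → σ = 123 MPa, n = 2.11
  candidate G: E = 204.8, α = 12.2, σ_y = 261.0 → σ = 150 MPa, n = 1.74
The minimum is candidate G at n = 1.74.

candidate G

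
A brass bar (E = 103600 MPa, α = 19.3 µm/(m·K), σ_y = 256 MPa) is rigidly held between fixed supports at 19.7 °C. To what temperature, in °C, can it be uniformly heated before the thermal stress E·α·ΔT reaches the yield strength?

148 °C

E = 103600 MPa = 103.6 GPa.
E·α·ΔT = 256.0 MPa ⇒ ΔT = 256.0 / (103.6×10³ × 19.3×10⁻⁶) = 128.0 K.
T = 19.7 + 128.0 = 147.7 °C.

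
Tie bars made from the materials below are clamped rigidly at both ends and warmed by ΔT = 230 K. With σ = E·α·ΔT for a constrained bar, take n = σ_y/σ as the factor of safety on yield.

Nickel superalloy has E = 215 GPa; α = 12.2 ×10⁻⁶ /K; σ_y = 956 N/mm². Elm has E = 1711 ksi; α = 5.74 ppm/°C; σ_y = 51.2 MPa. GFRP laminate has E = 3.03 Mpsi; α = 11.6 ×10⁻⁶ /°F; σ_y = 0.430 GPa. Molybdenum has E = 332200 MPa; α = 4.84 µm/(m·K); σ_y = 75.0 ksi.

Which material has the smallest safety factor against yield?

In consistent units (E in GPa, α in ×10⁻⁶/K, σ_y in MPa):
  nickel superalloy: E = 215.0, α = 12.2, σ_y = 956.0 → σ = 603 MPa, n = 1.58
  elm: E = 11.80, α = 5.74, σ_y = 51.20 → σ = 15.6 MPa, n = 3.29
  GFRP laminate: E = 20.89, α = 20.9, σ_y = 430.0 → σ = 100 MPa, n = 4.29
  molybdenum: E = 332.2, α = 4.84, σ_y = 517.1 → σ = 370 MPa, n = 1.40
The minimum is molybdenum at n = 1.40.

molybdenum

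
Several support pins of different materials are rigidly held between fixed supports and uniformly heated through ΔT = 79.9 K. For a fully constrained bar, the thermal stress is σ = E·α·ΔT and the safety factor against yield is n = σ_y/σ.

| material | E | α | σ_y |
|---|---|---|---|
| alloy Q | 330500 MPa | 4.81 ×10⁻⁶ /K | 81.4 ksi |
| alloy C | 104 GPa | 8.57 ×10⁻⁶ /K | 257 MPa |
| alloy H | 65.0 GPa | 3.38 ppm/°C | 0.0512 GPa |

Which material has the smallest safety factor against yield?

With everything in SI (GPa, ×10⁻⁶/K, MPa):
  alloy Q: E = 330.5, α = 4.81, σ_y = 561.2 → σ = 127 MPa, n = 4.42
  alloy C: E = 104.0, α = 8.57, σ_y = 257.0 → σ = 71.2 MPa, n = 3.61
  alloy H: E = 65.00, α = 3.38, σ_y = 51.20 → σ = 17.6 MPa, n = 2.92
The minimum is alloy H at n = 2.92.

alloy H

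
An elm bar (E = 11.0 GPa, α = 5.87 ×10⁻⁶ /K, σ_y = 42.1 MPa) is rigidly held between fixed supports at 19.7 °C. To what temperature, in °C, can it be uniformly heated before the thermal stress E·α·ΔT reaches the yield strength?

672 °C

E·α·ΔT = 42.10 MPa ⇒ ΔT = 42.10 / (11.00×10³ × 5.87×10⁻⁶) = 652.0 K.
T = 19.7 + 652.0 = 671.7 °C.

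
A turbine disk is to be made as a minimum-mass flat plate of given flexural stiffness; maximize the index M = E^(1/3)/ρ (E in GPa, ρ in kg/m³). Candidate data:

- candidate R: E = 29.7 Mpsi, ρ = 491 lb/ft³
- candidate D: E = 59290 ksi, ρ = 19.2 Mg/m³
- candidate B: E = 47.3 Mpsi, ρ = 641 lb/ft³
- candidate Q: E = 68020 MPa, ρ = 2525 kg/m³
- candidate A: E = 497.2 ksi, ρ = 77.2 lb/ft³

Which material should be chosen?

candidate Q

Normalizing units and computing the index:
  candidate R: E = 204.8 GPa, ρ = 7865 kg/m³
  candidate D: E = 408.8 GPa, ρ = 19200 kg/m³
  candidate B: E = 326.1 GPa, ρ = 10270 kg/m³
  candidate Q: E = 68.02 GPa, ρ = 2525 kg/m³
  candidate A: E = 3.428 GPa, ρ = 1237 kg/m³
  candidate Q: M = 1.62×10⁻³
  candidate A: M = 1.22×10⁻³
  candidate R: M = 0.749×10⁻³
  candidate B: M = 0.670×10⁻³
  candidate D: M = 0.387×10⁻³
Highest index: candidate Q.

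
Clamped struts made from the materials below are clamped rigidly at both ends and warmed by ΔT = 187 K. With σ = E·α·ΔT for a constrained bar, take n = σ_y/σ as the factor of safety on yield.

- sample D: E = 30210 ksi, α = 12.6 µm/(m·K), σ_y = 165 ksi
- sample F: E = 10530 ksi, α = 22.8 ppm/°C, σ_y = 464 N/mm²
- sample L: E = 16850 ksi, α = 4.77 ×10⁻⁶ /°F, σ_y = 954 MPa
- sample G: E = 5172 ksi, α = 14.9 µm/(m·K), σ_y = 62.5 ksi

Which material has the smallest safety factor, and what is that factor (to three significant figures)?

sample F, n = 1.50

In consistent units (E in GPa, α in ×10⁻⁶/K, σ_y in MPa):
  sample D: E = 208.3, α = 12.6, σ_y = 1138 → σ = 491 MPa, n = 2.32
  sample F: E = 72.60, α = 22.8, σ_y = 464.0 → σ = 310 MPa, n = 1.50
  sample L: E = 116.2, α = 8.59, σ_y = 954.0 → σ = 187 MPa, n = 5.11
  sample G: E = 35.66, α = 14.9, σ_y = 430.9 → σ = 99.4 MPa, n = 4.34
Sample F has the lowest safety factor, n = 1.50.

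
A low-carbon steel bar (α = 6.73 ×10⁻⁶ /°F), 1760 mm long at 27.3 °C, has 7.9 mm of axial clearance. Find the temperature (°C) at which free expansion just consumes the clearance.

398 °C

α = 6.73×10⁻⁶/°F × 9/5 = 12.1×10⁻⁶/K.
α·L₀·ΔT = 7.9 mm ⇒ ΔT = 7.9 / (12.1×10⁻⁶ × 1760.0) = 370.5 K.
T = 27.3 + 370.5 = 397.8 °C.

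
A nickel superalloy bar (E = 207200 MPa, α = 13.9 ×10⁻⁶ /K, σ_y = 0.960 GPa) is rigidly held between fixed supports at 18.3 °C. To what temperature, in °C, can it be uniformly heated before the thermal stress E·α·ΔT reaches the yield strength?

E = 207200 MPa = 207.2 GPa.
σ_y = 0.960 GPa = 960.0 MPa.
E·α·ΔT = 960.0 MPa ⇒ ΔT = 960.0 / (207.2×10³ × 13.9×10⁻⁶) = 333.3 K.
T = 18.3 + 333.3 = 351.6 °C.

352 °C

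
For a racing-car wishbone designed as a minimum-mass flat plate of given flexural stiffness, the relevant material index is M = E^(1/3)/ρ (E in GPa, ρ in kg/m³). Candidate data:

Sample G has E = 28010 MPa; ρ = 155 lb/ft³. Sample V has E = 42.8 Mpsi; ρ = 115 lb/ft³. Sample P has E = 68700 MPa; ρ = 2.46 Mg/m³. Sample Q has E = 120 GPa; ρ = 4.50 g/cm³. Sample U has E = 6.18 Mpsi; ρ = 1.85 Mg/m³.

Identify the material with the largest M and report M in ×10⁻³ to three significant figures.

Normalizing units and computing the index:
  sample G: E = 28.01 GPa, ρ = 2483 kg/m³
  sample V: E = 295.1 GPa, ρ = 1842 kg/m³
  sample P: E = 68.70 GPa, ρ = 2460 kg/m³
  sample Q: E = 120.0 GPa, ρ = 4500 kg/m³
  sample U: E = 42.61 GPa, ρ = 1850 kg/m³
  sample V: M = 3.61×10⁻³
  sample U: M = 1.89×10⁻³
  sample P: M = 1.66×10⁻³
  sample G: M = 1.22×10⁻³
  sample Q: M = 1.10×10⁻³
Sample V ranks first.

sample V, M = 3.61×10⁻³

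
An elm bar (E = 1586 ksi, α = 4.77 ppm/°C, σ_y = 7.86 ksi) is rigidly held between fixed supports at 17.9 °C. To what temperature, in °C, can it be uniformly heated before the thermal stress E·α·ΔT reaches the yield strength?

1060 °C

E = 1586 ksi = 10.94 GPa.
σ_y = 7.86 ksi = 54.19 MPa.
E·α·ΔT = 54.19 MPa ⇒ ΔT = 54.19 / (10.94×10³ × 4.77×10⁻⁶) = 1039 K.
T = 17.9 + 1039 = 1057 °C.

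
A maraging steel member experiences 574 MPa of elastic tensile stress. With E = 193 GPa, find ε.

2.97×10⁻³

ε = σ/E = 574 / 193000 = 2.97×10⁻³.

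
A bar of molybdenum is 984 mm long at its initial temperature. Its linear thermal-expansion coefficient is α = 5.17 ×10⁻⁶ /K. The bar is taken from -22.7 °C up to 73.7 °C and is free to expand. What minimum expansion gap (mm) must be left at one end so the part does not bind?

0.490 mm

ΔT = 73.7 − (-22.7) = 96.40 K.
ΔL = α·L₀·ΔT = 5.17×10⁻⁶ × 984 mm × 96.40 K = 0.490 mm.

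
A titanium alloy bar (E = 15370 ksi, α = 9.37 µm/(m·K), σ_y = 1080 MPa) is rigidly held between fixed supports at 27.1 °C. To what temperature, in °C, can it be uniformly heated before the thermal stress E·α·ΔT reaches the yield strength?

1110 °C

E = 15370 ksi = 106.0 GPa.
E·α·ΔT = 1080 MPa ⇒ ΔT = 1080 / (106.0×10³ × 9.37×10⁻⁶) = 1088 K.
T = 27.1 + 1088 = 1115 °C.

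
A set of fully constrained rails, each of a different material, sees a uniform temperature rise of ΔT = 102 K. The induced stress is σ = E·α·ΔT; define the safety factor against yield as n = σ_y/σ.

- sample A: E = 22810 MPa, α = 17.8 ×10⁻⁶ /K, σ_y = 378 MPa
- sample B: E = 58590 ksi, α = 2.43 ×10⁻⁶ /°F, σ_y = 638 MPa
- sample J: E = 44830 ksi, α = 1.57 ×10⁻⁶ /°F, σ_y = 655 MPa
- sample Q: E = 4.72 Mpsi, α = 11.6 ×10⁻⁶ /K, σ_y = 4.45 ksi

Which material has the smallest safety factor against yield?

Converting E to GPa, α to ×10⁻⁶/K, σ_y to MPa, then σ and n for each:
  sample A: E = 22.81, α = 17.8, σ_y = 378.0 → σ = 41.4 MPa, n = 9.13
  sample B: E = 404.0, α = 4.37, σ_y = 638.0 → σ = 180 MPa, n = 3.54
  sample J: E = 309.1, α = 2.83, σ_y = 655.0 → σ = 89.1 MPa, n = 7.35
  sample Q: E = 32.54, α = 11.6, σ_y = 30.68 → σ = 38.5 MPa, n = 0.797
Smallest n: sample Q with n = 0.797.

sample Q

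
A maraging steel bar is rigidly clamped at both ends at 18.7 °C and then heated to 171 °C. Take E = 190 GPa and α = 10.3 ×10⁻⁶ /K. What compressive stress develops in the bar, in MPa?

298 MPa

ΔT = 152.3 K. Constrained thermal stress σ = E·α·ΔT = 190.0×10³ MPa × 10.3×10⁻⁶ × 152.3 = 298 MPa (compressive).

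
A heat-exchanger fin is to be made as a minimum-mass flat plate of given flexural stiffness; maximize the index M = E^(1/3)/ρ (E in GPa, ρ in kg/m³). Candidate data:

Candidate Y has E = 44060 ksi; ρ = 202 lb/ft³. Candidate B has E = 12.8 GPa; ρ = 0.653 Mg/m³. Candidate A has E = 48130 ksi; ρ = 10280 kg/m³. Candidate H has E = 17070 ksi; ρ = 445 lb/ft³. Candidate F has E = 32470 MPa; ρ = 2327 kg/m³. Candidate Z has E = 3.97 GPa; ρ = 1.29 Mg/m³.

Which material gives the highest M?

After converting to SI:
  candidate Y: E = 303.8 GPa, ρ = 3236 kg/m³
  candidate B: E = 12.80 GPa, ρ = 653.0 kg/m³
  candidate A: E = 331.8 GPa, ρ = 10280 kg/m³
  candidate H: E = 117.7 GPa, ρ = 7128 kg/m³
  candidate F: E = 32.47 GPa, ρ = 2327 kg/m³
  candidate Z: E = 3.970 GPa, ρ = 1290 kg/m³
  candidate B: M = 3.58×10⁻³
  candidate Y: M = 2.08×10⁻³
  candidate F: M = 1.37×10⁻³
  candidate Z: M = 1.23×10⁻³
  candidate H: M = 0.687×10⁻³
  candidate A: M = 0.673×10⁻³
Highest index: candidate B.

candidate B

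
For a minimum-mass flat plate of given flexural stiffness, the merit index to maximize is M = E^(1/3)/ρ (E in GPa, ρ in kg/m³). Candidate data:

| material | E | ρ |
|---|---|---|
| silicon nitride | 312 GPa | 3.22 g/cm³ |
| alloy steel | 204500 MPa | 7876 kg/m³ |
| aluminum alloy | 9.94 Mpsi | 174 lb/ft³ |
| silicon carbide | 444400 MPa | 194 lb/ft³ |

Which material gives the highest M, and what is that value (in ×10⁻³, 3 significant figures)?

silicon carbide, M = 2.46×10⁻³

Putting every candidate on a common basis:
  silicon nitride: E = 312.0 GPa, ρ = 3220 kg/m³
  alloy steel: E = 204.5 GPa, ρ = 7876 kg/m³
  aluminum alloy: E = 68.53 GPa, ρ = 2787 kg/m³
  silicon carbide: E = 444.4 GPa, ρ = 3108 kg/m³
  silicon carbide: M = 2.46×10⁻³
  silicon nitride: M = 2.11×10⁻³
  aluminum alloy: M = 1.47×10⁻³
  alloy steel: M = 0.748×10⁻³
Silicon carbide ranks first.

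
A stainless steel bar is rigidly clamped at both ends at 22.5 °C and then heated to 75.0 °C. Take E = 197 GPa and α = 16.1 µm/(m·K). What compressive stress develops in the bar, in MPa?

ΔT = 52.50 K. Constrained thermal stress σ = E·α·ΔT = 197.0×10³ MPa × 16.1×10⁻⁶ × 52.50 = 167 MPa (compressive).

167 MPa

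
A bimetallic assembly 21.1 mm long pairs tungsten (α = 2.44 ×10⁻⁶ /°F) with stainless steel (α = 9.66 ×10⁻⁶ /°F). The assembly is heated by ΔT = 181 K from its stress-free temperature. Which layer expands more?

tungsten: α = 2.44×10⁻⁶/°F × 9/5 = 4.39×10⁻⁶/K.
stainless steel: α = 9.66×10⁻⁶/°F × 9/5 = 17.4×10⁻⁶/K.
α(tungsten) = 4.39×10⁻⁶/K vs α(stainless steel) = 17.4×10⁻⁶/K.
Higher α expands more for the same ΔT: stainless steel.

stainless steel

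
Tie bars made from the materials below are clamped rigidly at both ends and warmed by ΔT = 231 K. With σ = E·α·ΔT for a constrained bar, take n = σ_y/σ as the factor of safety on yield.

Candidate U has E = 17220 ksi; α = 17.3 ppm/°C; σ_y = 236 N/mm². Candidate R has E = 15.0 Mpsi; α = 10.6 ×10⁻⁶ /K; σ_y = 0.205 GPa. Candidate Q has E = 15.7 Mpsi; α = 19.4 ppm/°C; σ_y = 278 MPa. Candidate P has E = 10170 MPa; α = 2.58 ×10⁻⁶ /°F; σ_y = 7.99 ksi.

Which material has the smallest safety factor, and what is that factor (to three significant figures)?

In consistent units (E in GPa, α in ×10⁻⁶/K, σ_y in MPa):
  candidate U: E = 118.7, α = 17.3, σ_y = 236.0 → σ = 474 MPa, n = 0.497
  candidate R: E = 103.4, α = 10.6, σ_y = 205.0 → σ = 253 MPa, n = 0.810
  candidate Q: E = 108.2, α = 19.4, σ_y = 278.0 → σ = 485 MPa, n = 0.573
  candidate P: E = 10.17, α = 4.64, σ_y = 55.09 → σ = 10.9 MPa, n = 5.05
Smallest n: candidate U with n = 0.497.

candidate U, n = 0.497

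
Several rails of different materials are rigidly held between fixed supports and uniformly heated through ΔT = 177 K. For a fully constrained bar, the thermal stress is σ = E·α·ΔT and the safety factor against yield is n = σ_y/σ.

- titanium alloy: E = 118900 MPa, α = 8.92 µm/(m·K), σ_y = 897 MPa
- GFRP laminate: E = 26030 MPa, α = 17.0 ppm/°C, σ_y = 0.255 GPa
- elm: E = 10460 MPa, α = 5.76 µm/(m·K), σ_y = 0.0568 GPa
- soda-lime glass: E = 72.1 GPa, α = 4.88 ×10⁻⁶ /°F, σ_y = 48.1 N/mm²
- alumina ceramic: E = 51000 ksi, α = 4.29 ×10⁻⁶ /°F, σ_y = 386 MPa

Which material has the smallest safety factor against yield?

soda-lime glass

Per material, after unit conversion:
  titanium alloy: E = 118.9, α = 8.92, σ_y = 897.0 → σ = 188 MPa, n = 4.78
  GFRP laminate: E = 26.03, α = 17.0, σ_y = 255.0 → σ = 78.3 MPa, n = 3.26
  elm: E = 10.46, α = 5.76, σ_y = 56.80 → σ = 10.7 MPa, n = 5.33
  soda-lime glass: E = 72.10, α = 8.78, σ_y = 48.10 → σ = 112 MPa, n = 0.429
  alumina ceramic: E = 351.6, α = 7.72, σ_y = 386.0 → σ = 481 MPa, n = 0.803
Smallest n: soda-lime glass with n = 0.429.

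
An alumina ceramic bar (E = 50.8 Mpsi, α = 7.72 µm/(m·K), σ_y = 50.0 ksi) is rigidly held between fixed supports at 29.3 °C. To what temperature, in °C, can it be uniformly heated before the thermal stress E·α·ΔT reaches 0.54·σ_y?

E = 50.8 Mpsi = 350.3 GPa.
σ_y = 50.0 ksi = 344.7 MPa.
E·α·ΔT = 186.2 MPa ⇒ ΔT = 186.2 / (350.3×10³ × 7.72×10⁻⁶) = 68.85 K.
T = 29.3 + 68.85 = 98.15 °C.

98.1 °C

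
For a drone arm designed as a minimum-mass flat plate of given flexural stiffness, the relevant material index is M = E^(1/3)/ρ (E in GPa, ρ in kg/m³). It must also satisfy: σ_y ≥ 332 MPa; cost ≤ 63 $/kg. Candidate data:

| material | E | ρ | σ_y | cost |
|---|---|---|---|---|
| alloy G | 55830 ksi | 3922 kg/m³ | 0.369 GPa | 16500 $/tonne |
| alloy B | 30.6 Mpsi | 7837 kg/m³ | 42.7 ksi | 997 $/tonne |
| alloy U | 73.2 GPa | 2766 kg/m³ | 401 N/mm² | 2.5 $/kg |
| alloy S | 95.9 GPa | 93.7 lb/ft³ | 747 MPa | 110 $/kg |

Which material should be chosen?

Screen on constraints: σ_y ≥ 332 MPa; cost ≤ 63 $/kg. Survivors: alloy G, alloy U.
Normalizing units and computing the index:
  alloy G: E = 384.9 GPa, ρ = 3922 kg/m³
  alloy U: E = 73.20 GPa, ρ = 2766 kg/m³
  alloy G: M = 1.85×10⁻³
  alloy U: M = 1.51×10⁻³
Highest index: alloy G.

alloy G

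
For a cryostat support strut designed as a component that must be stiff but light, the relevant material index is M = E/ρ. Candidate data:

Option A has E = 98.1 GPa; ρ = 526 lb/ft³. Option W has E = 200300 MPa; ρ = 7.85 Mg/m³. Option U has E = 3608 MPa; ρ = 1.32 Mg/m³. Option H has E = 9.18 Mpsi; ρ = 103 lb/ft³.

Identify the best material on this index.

option H

In SI units:
  option A: E = 98.10 GPa, ρ = 8426 kg/m³
  option W: E = 200.3 GPa, ρ = 7850 kg/m³
  option U: E = 3.608 GPa, ρ = 1320 kg/m³
  option H: E = 63.29 GPa, ρ = 1650 kg/m³
  option H: M = 38.4 MN·m/kg
  option W: M = 25.5 MN·m/kg
  option A: M = 11.6 MN·m/kg
  option U: M = 2.73 MN·m/kg
Highest index: option H.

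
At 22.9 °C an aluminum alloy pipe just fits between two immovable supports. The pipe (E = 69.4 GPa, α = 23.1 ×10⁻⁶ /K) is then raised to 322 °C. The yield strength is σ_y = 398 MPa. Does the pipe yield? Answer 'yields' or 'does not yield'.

yields

ΔT = 299.1 K. Constrained thermal stress σ = E·α·ΔT = 69.40×10³ MPa × 23.1×10⁻⁶ × 299.1 = 479 MPa (compressive).
Compare to σ_y = 398 MPa: σ ≥ σ_y, so it yields.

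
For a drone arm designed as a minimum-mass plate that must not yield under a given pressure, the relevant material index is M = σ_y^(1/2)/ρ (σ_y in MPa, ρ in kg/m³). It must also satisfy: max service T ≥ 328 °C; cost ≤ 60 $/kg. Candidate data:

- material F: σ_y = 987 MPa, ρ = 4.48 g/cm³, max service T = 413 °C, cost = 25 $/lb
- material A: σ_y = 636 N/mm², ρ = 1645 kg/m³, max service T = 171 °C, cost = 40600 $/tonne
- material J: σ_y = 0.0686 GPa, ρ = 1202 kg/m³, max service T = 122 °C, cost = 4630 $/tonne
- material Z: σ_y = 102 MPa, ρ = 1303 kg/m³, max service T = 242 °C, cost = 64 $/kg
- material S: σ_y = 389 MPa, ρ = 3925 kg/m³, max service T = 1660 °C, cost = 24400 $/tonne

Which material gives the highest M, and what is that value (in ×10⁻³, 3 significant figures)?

material F, M = 7.01×10⁻³

Screen on constraints: max service T ≥ 328 °C; cost ≤ 60 $/kg. Survivors: material F, material S.
Convert each candidate to consistent units, then evaluate M:
  material F: σ_y = 987.0 MPa, ρ = 4480 kg/m³
  material S: σ_y = 389.0 MPa, ρ = 3925 kg/m³
  material F: M = 7.01×10⁻³
  material S: M = 5.02×10⁻³
Highest index: material F.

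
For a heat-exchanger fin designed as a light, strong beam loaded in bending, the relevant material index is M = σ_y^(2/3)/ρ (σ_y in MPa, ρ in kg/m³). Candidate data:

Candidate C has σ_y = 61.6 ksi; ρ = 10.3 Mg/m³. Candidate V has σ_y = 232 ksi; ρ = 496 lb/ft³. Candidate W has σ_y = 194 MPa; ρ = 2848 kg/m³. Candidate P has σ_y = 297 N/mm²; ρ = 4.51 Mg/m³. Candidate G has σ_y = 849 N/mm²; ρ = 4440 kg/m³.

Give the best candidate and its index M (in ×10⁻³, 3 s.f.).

Normalizing units and computing the index:
  candidate C: σ_y = 424.7 MPa, ρ = 10300 kg/m³
  candidate V: σ_y = 1600 MPa, ρ = 7945 kg/m³
  candidate W: σ_y = 194.0 MPa, ρ = 2848 kg/m³
  candidate P: σ_y = 297.0 MPa, ρ = 4510 kg/m³
  candidate G: σ_y = 849.0 MPa, ρ = 4440 kg/m³
  candidate G: M = 20.2×10⁻³
  candidate V: M = 17.2×10⁻³
  candidate W: M = 11.8×10⁻³
  candidate P: M = 9.87×10⁻³
  candidate C: M = 5.49×10⁻³
The maximum is for candidate G.

candidate G, M = 20.2×10⁻³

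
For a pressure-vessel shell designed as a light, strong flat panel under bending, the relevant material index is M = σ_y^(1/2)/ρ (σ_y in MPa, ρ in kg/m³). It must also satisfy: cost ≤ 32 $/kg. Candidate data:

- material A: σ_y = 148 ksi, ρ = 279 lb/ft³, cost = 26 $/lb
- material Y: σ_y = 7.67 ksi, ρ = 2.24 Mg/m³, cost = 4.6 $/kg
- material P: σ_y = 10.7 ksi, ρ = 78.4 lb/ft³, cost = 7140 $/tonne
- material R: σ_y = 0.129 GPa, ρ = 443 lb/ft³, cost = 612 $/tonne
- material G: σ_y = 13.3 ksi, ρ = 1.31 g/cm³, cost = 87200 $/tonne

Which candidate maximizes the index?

Screen on constraints: cost ≤ 32 $/kg. Survivors: material Y, material P, material R.
Normalizing units and computing the index:
  material Y: σ_y = 52.88 MPa, ρ = 2240 kg/m³
  material P: σ_y = 73.77 MPa, ρ = 1256 kg/m³
  material R: σ_y = 129.0 MPa, ρ = 7096 kg/m³
  material P: M = 6.84×10⁻³
  material Y: M = 3.25×10⁻³
  material R: M = 1.60×10⁻³
Material P ranks first.

material P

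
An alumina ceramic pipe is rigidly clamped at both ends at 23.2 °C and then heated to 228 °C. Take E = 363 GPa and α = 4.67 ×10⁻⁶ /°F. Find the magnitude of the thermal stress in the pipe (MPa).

625 MPa

α = 4.67×10⁻⁶/°F × 9/5 = 8.41×10⁻⁶/K.
ΔT = 204.8 K. Constrained thermal stress σ = E·α·ΔT = 363.0×10³ MPa × 8.41×10⁻⁶ × 204.8 = 625 MPa (compressive).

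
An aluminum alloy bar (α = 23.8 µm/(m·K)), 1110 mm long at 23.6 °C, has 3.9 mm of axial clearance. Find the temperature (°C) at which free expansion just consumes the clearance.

171 °C

α·L₀·ΔT = 3.9 mm ⇒ ΔT = 3.9 / (23.8×10⁻⁶ × 1110.0) = 147.6 K.
T = 23.6 + 147.6 = 171.2 °C.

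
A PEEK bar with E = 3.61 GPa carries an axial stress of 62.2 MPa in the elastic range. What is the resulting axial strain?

ε = σ/E = 62.2 / 3610 = 0.0172.

0.0172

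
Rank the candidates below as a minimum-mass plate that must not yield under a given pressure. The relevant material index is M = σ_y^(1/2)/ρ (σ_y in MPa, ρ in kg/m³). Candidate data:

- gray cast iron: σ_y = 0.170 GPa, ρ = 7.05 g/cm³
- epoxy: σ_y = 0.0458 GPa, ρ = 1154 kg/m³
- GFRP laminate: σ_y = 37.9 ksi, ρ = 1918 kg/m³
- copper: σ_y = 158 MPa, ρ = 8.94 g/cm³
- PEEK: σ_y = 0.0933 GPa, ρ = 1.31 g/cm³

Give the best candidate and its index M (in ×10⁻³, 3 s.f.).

Convert each candidate to consistent units, then evaluate M:
  gray cast iron: σ_y = 170.0 MPa, ρ = 7050 kg/m³
  epoxy: σ_y = 45.80 MPa, ρ = 1154 kg/m³
  GFRP laminate: σ_y = 261.3 MPa, ρ = 1918 kg/m³
  copper: σ_y = 158.0 MPa, ρ = 8940 kg/m³
  PEEK: σ_y = 93.30 MPa, ρ = 1310 kg/m³
  GFRP laminate: M = 8.43×10⁻³
  PEEK: M = 7.37×10⁻³
  epoxy: M = 5.86×10⁻³
  gray cast iron: M = 1.85×10⁻³
  copper: M = 1.41×10⁻³
GFRP laminate has the largest M.

GFRP laminate, M = 8.43×10⁻³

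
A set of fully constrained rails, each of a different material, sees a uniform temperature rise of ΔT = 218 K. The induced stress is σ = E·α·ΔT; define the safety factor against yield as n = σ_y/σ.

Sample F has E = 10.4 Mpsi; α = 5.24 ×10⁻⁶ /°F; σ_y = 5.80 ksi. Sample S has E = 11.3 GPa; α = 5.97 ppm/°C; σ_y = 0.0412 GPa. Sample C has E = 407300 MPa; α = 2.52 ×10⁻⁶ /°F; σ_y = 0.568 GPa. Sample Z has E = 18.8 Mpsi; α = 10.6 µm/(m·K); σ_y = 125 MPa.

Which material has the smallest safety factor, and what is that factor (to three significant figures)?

With everything in SI (GPa, ×10⁻⁶/K, MPa):
  sample F: E = 71.71, α = 9.43, σ_y = 39.99 → σ = 147 MPa, n = 0.271
  sample S: E = 11.30, α = 5.97, σ_y = 41.20 → σ = 14.7 MPa, n = 2.80
  sample C: E = 407.3, α = 4.54, σ_y = 568.0 → σ = 403 MPa, n = 1.41
  sample Z: E = 129.6, α = 10.6, σ_y = 125.0 → σ = 300 MPa, n = 0.417
Smallest n: sample F with n = 0.271.

sample F, n = 0.271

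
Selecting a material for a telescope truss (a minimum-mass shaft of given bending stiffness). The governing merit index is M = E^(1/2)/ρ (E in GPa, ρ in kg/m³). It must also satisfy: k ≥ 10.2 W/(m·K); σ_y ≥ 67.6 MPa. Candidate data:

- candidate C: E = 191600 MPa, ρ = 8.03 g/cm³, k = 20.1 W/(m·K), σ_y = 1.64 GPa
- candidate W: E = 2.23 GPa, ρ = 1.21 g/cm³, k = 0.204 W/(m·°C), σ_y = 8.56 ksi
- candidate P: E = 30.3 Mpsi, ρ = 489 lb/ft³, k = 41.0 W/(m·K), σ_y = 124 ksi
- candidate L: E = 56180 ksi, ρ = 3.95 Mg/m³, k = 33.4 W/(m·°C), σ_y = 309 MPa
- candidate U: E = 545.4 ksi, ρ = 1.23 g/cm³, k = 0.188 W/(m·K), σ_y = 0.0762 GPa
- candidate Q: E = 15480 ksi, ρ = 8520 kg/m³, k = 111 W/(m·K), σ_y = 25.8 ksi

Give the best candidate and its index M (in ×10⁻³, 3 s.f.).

candidate L, M = 4.98×10⁻³

Screen on constraints: k ≥ 10.2 W/(m·K); σ_y ≥ 67.6 MPa. Survivors: candidate C, candidate P, candidate L, candidate Q.
Normalizing units and computing the index:
  candidate C: E = 191.6 GPa, ρ = 8030 kg/m³
  candidate P: E = 208.9 GPa, ρ = 7833 kg/m³
  candidate L: E = 387.3 GPa, ρ = 3950 kg/m³
  candidate Q: E = 106.7 GPa, ρ = 8520 kg/m³
  candidate L: M = 4.98×10⁻³
  candidate P: M = 1.85×10⁻³
  candidate C: M = 1.72×10⁻³
  candidate Q: M = 1.21×10⁻³
The maximum is for candidate L.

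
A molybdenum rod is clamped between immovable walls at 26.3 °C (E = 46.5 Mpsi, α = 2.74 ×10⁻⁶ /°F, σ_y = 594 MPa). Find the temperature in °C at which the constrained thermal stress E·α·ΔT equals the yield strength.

402 °C

E = 46.5 Mpsi = 320.6 GPa.
α = 2.74×10⁻⁶/°F × 9/5 = 4.93×10⁻⁶/K.
E·α·ΔT = 594.0 MPa ⇒ ΔT = 594.0 / (320.6×10³ × 4.93×10⁻⁶) = 375.7 K.
T = 26.3 + 375.7 = 402.0 °C.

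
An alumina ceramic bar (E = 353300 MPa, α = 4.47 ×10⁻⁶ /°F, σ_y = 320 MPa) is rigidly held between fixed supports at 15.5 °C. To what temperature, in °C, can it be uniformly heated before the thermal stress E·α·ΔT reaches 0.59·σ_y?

E = 353300 MPa = 353.3 GPa.
α = 4.47×10⁻⁶/°F × 9/5 = 8.05×10⁻⁶/K.
E·α·ΔT = 188.8 MPa ⇒ ΔT = 188.8 / (353.3×10³ × 8.05×10⁻⁶) = 66.42 K.
T = 15.5 + 66.42 = 81.92 °C.

81.9 °C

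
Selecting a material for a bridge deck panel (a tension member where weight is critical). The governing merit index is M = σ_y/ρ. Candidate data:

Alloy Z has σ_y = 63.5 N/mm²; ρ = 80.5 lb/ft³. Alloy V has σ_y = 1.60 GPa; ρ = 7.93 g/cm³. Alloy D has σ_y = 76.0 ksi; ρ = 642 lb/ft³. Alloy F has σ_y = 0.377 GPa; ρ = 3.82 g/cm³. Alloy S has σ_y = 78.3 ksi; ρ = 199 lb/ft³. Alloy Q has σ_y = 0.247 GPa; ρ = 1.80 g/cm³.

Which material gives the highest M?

alloy V

Putting every candidate on a common basis:
  alloy Z: σ_y = 63.50 MPa, ρ = 1289 kg/m³
  alloy V: σ_y = 1600 MPa, ρ = 7930 kg/m³
  alloy D: σ_y = 524.0 MPa, ρ = 10280 kg/m³
  alloy F: σ_y = 377.0 MPa, ρ = 3820 kg/m³
  alloy S: σ_y = 539.9 MPa, ρ = 3188 kg/m³
  alloy Q: σ_y = 247.0 MPa, ρ = 1800 kg/m³
  alloy V: M = 202 kN·m/kg
  alloy S: M = 169 kN·m/kg
  alloy Q: M = 137 kN·m/kg
  alloy F: M = 98.7 kN·m/kg
  alloy D: M = 51.0 kN·m/kg
  alloy Z: M = 49.2 kN·m/kg
Highest index: alloy V.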